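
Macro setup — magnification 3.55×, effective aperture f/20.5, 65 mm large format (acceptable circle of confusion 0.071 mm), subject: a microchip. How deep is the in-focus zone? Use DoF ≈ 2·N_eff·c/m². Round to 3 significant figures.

At magnification m, DoF ≈ 2·N_eff·c/m² = 2 × 20.5 × 0.071 / 3.55² = 2.911 / 12.6 ≈ 0.231 mm.

0.231 mm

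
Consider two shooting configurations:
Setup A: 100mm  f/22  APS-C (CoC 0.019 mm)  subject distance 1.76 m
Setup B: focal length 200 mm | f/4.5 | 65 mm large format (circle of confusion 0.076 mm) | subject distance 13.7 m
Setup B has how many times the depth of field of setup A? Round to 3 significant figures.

Setup A: H = 100²/(22×0.019) + 100 ≈ 24023.4 mm; DoF = Df − Dn = 1891.23 − 1645.80 ≈ 245.43 mm.
Setup B: H = 200²/(4.5×0.076) + 200 ≈ 117159.1 mm; DoF = Df − Dn = 15487.7 − 12282.3 ≈ 3205.4 mm.
Ratio = 3205.4 / 245.43 ≈ 13.1.

13.1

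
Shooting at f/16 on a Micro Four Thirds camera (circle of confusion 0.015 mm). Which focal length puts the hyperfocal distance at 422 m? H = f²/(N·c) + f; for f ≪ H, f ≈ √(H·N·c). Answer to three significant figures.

From H = f²/(N·c) + f, with f ≪ H: f ≈ √(H·N·c) = √(422000 × 16 × 0.015) = √101280 ≈ 318.2 mm.
The +f correction barely moves this — solving exactly, f² + N·c·f − N·c·H = 0 ⇒ f = (−N·c + √((N·c)² + 4·N·c·H))/2 = (−0.24 + √405120)/2 ≈ 318.13 mm, so f ≈ 318 mm.

318 mm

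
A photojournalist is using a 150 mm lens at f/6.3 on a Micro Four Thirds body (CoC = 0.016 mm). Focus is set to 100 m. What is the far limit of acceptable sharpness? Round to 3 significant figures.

181 m

Hyperfocal distance H = f²/(N·c) + f = 150²/(6.3 × 0.016) + 150 = 22500/0.1008 + 150 ≈ 223364.3 mm ≈ 223.4 m.
Far limit Df = s·(H − f)/(H − s) = 100000 × (223364.3 − 150) / (223364.3 − 100000) = 100000 × 223214.3 / 123364.3 ≈ 180939 mm ≈ 181 m.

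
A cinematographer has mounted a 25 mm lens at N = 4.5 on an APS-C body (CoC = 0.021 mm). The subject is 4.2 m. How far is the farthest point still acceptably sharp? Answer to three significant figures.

Hyperfocal distance H = f²/(N·c) + f = 25²/(4.5 × 0.021) + 25 = 625/0.0945 + 25 ≈ 6638.8 mm ≈ 6.639 m.
Far limit Df = s·(H − f)/(H − s) = 4200 × (6638.8 − 25) / (6638.8 − 4200) = 4200 × 6613.8 / 2438.8 ≈ 11390 mm ≈ 11.4 m.

11.4 m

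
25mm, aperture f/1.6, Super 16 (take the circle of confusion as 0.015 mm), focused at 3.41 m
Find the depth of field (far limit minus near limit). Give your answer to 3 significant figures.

Hyperfocal distance H = f²/(N·c) + f = 25²/(1.6 × 0.015) + 25 = 625/0.024 + 25 ≈ 26066.7 mm ≈ 26.07 m.
Near limit Dn = s·(H − f)/(H + s − 2f) = 3410 × (26066.7 − 25) / (26066.7 + 3410 − 2 × 25) = 3410 × 26041.7 / 29426.7 ≈ 3017.74 mm.
Far limit Df = s·(H − f)/(H − s) = 3410 × (26066.7 − 25) / (26066.7 − 3410) = 3410 × 26041.7 / 22656.7 ≈ 3919.47 mm.
Depth of field = Df − Dn = 3919.47 − 3017.74 ≈ 901.73 mm ≈ 0.902 m.

0.902 m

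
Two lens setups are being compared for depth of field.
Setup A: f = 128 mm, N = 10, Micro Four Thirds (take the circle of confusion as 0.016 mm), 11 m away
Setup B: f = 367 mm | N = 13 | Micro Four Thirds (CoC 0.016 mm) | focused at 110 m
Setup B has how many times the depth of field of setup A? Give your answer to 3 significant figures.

Setup A: H = 128²/(10×0.016) + 128 ≈ 102528.0 mm; DoF = Df − Dn = 12306.6 − 9944.2 ≈ 2362.4 mm.
Setup B: H = 367²/(13×0.016) + 367 ≈ 647910.3 mm; DoF = Df − Dn = 132419 − 94073 ≈ 38346 mm.
Ratio = 38346 / 2362.4 ≈ 16.2.

16.2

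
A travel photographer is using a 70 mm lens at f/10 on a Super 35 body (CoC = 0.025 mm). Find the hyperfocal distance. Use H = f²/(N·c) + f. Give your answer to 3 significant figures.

Hyperfocal distance H = f²/(N·c) + f = 70²/(10 × 0.025) + 70 = 4900/0.25 + 70 ≈ 19670.0 mm ≈ 19.7 m.

19.7 m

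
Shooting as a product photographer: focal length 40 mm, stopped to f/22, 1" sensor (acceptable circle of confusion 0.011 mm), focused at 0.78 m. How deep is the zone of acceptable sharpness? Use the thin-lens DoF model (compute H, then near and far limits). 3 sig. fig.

177 mm

Hyperfocal distance H = f²/(N·c) + f = 40²/(22 × 0.011) + 40 = 1600/0.242 + 40 ≈ 6651.6 mm ≈ 6.652 m.
Near limit Dn = s·(H − f)/(H + s − 2f) = 780 × (6651.6 − 40) / (6651.6 + 780 − 2 × 40) = 780 × 6611.6 / 7351.6 ≈ 701.49 mm.
Far limit Df = s·(H − f)/(H − s) = 780 × (6651.6 − 40) / (6651.6 − 780) = 780 × 6611.6 / 5871.6 ≈ 878.30 mm.
Depth of field = Df − Dn = 878.30 − 701.49 ≈ 176.81 mm.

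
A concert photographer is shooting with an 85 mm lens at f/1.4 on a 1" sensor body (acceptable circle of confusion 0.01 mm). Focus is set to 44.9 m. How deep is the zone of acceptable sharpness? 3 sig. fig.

Hyperfocal distance H = f²/(N·c) + f = 85²/(1.4 × 0.01) + 85 = 7225/0.014 + 85 ≈ 516156.4 mm ≈ 516.2 m.
Near limit Dn = s·(H − f)/(H + s − 2f) = 44900 × (516156.4 − 85) / (516156.4 + 44900 − 2 × 85) = 44900 × 516071.4 / 560886.4 ≈ 41312.5 mm.
Far limit Df = s·(H − f)/(H − s) = 44900 × (516156.4 − 85) / (516156.4 − 44900) = 44900 × 516071.4 / 471256.4 ≈ 49169.8 mm.
Depth of field = Df − Dn = 49169.8 − 41312.5 ≈ 7857.3 mm ≈ 7.86 m.

7.86 m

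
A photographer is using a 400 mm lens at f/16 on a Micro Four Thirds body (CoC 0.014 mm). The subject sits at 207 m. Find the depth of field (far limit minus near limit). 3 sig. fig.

131 m

Hyperfocal distance H = f²/(N·c) + f = 400²/(16 × 0.014) + 400 = 160000/0.224 + 400 ≈ 714685.7 mm ≈ 714.7 m.
Near limit Dn = s·(H − f)/(H + s − 2f) = 207000 × (714685.7 − 400) / (714685.7 + 207000 − 2 × 400) = 207000 × 714285.7 / 920885.7 ≈ 160560 mm.
Far limit Df = s·(H − f)/(H − s) = 207000 × (714685.7 − 400) / (714685.7 − 207000) = 207000 × 714285.7 / 507685.7 ≈ 291238 mm.
Depth of field = Df − Dn = 291238 − 160560 ≈ 130678 mm ≈ 131 m.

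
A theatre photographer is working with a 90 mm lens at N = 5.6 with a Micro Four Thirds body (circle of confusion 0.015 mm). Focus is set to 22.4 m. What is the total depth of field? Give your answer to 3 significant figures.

11.0 m

Hyperfocal distance H = f²/(N·c) + f = 90²/(5.6 × 0.015) + 90 = 8100/0.084 + 90 ≈ 96518.6 mm ≈ 96.52 m.
Near limit Dn = s·(H − f)/(H + s − 2f) = 22400 × (96518.6 − 90) / (96518.6 + 22400 − 2 × 90) = 22400 × 96428.6 / 118738.6 ≈ 18191 mm.
Far limit Df = s·(H − f)/(H − s) = 22400 × (96518.6 − 90) / (96518.6 − 22400) = 22400 × 96428.6 / 74118.6 ≈ 29142 mm.
Depth of field = Df − Dn = 29142 − 18191 ≈ 10951 mm ≈ 11.0 m.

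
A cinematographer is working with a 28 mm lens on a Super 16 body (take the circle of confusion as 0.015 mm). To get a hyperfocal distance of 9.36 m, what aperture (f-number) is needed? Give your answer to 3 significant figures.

Rearrange H = f²/(N·c) + f for N: N = f² / ((H − f)·c).
N = 28² / ((9360 − 28) × 0.015) = 784 / 140.0 ≈ 5.60.

f/5.60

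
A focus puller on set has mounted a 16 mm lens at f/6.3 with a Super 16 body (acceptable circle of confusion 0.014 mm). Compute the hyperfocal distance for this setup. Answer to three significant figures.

2.92 m

Hyperfocal distance H = f²/(N·c) + f = 16²/(6.3 × 0.014) + 16 = 256/0.0882 + 16 ≈ 2918.5 mm ≈ 2.92 m.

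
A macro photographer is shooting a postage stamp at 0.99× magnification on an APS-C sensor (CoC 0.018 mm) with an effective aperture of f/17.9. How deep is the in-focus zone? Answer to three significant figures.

0.657 mm

At magnification m, DoF ≈ 2·N_eff·c/m² = 2 × 17.9 × 0.018 / 0.99² = 0.6444 / 0.9801 ≈ 0.657 mm.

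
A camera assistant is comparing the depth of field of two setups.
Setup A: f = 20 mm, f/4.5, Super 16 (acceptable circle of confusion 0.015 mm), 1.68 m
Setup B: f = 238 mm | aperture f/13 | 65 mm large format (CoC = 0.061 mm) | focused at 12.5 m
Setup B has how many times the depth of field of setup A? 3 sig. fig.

Setup A: H = 20²/(4.5×0.015) + 20 ≈ 5945.9 mm; DoF = Df − Dn = 2333.7 − 1312.4 ≈ 1021.3 mm.
Setup B: H = 238²/(13×0.061) + 238 ≈ 71668.0 mm; DoF = Df − Dn = 15090.5 − 10668.6 ≈ 4421.9 mm.
Ratio = 4421.9 / 1021.3 ≈ 4.33.

4.33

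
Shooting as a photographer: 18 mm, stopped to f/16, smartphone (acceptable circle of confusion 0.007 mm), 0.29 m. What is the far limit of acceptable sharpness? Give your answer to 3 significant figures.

Hyperfocal distance H = f²/(N·c) + f = 18²/(16 × 0.007) + 18 = 324/0.112 + 18 ≈ 2910.9 mm ≈ 2.911 m.
Far limit Df = s·(H − f)/(H − s) = 290 × (2910.9 − 18) / (2910.9 − 290) = 290 × 2892.9 / 2620.9 ≈ 320.10 mm.

320 mm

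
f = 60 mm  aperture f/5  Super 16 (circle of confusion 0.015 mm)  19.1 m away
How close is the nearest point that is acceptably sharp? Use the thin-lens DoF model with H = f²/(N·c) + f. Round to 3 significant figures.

13.7 m

Hyperfocal distance H = f²/(N·c) + f = 60²/(5 × 0.015) + 60 = 3600/0.075 + 60 ≈ 48060.0 mm ≈ 48.06 m.
Near limit Dn = s·(H − f)/(H + s − 2f) = 19100 × (48060.0 − 60) / (48060.0 + 19100 − 2 × 60) = 19100 × 48000.0 / 67040.0 ≈ 13675 mm ≈ 13.7 m.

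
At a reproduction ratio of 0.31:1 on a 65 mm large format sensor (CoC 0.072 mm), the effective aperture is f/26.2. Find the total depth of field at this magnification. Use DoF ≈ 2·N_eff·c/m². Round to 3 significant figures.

At magnification m, DoF ≈ 2·N_eff·c/m² = 2 × 26.2 × 0.072 / 0.31² = 3.773 / 0.0961 ≈ 39.3 mm.

39.3 mm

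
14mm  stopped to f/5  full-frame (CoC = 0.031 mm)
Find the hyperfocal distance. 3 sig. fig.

Hyperfocal distance H = f²/(N·c) + f = 14²/(5 × 0.031) + 14 = 196/0.155 + 14 ≈ 1278.5 mm ≈ 1.28 m.

1.28 m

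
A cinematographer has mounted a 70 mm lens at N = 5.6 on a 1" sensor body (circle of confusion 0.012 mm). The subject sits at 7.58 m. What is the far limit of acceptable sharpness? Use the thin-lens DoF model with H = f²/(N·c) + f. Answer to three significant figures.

8.45 m

Hyperfocal distance H = f²/(N·c) + f = 70²/(5.6 × 0.012) + 70 = 4900/0.0672 + 70 ≈ 72986.7 mm ≈ 72.99 m.
Far limit Df = s·(H − f)/(H − s) = 7580 × (72986.7 − 70) / (72986.7 − 7580) = 7580 × 72916.7 / 65406.7 ≈ 8450.3 mm ≈ 8.45 m.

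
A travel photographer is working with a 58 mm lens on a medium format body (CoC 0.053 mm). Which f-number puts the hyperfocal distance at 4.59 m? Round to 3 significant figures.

Rearrange H = f²/(N·c) + f for N: N = f² / ((H − f)·c).
N = 58² / ((4590 − 58) × 0.053) = 3364 / 240.2 ≈ 14.

f/14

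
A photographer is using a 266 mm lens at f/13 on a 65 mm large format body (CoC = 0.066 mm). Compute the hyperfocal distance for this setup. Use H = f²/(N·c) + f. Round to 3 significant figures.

Hyperfocal distance H = f²/(N·c) + f = 266²/(13 × 0.066) + 266 = 70756/0.858 + 266 ≈ 82732.2 mm ≈ 82.7 m.

82.7 m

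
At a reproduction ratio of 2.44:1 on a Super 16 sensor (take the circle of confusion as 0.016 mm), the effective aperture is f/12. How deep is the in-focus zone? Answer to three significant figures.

At magnification m, DoF ≈ 2·N_eff·c/m² = 2 × 12 × 0.016 / 2.44² = 0.384 / 5.954 ≈ 0.0645 mm.

0.0645 mm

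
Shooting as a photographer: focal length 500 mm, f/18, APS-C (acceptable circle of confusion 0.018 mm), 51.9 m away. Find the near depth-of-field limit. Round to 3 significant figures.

48.7 m

Hyperfocal distance H = f²/(N·c) + f = 500²/(18 × 0.018) + 500 = 250000/0.324 + 500 ≈ 772104.9 mm ≈ 772.1 m.
Near limit Dn = s·(H − f)/(H + s − 2f) = 51900 × (772104.9 − 500) / (772104.9 + 51900 − 2 × 500) = 51900 × 771604.9 / 823004.9 ≈ 48659 mm ≈ 48.7 m.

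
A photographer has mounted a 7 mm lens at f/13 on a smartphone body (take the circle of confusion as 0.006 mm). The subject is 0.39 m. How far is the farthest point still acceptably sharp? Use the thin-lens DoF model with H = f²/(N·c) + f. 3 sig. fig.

0.999 m

Hyperfocal distance H = f²/(N·c) + f = 7²/(13 × 0.006) + 7 = 49/0.078 + 7 ≈ 635.2 mm ≈ 0.635 m.
Far limit Df = s·(H − f)/(H − s) = 390 × (635.2 − 7) / (635.2 − 390) = 390 × 628.2 / 245.2 ≈ 999.16 mm ≈ 0.999 m.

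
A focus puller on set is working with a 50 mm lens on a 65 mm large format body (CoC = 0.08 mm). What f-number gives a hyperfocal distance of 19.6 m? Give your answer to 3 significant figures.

Rearrange H = f²/(N·c) + f for N: N = f² / ((H − f)·c).
N = 50² / ((19600 − 50) × 0.08) = 2500 / 1564 ≈ 1.60.

f/1.60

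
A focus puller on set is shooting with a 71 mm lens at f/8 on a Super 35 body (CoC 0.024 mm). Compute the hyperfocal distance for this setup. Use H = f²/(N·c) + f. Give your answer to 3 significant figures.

Hyperfocal distance H = f²/(N·c) + f = 71²/(8 × 0.024) + 71 = 5041/0.192 + 71 ≈ 26326.2 mm ≈ 26.3 m.

26.3 m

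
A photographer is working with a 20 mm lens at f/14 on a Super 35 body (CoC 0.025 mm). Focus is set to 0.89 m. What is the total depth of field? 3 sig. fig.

Hyperfocal distance H = f²/(N·c) + f = 20²/(14 × 0.025) + 20 = 400/0.35 + 20 ≈ 1162.9 mm ≈ 1.163 m.
Near limit Dn = s·(H − f)/(H + s − 2f) = 890 × (1162.9 − 20) / (1162.9 + 890 − 2 × 20) = 890 × 1142.9 / 2012.9 ≈ 505.3 mm.
Far limit Df = s·(H − f)/(H − s) = 890 × (1162.9 − 20) / (1162.9 − 890) = 890 × 1142.9 / 272.9 ≈ 3727.7 mm.
Depth of field = Df − Dn = 3727.7 − 505.3 ≈ 3222.4 mm ≈ 3.22 m.

3.22 m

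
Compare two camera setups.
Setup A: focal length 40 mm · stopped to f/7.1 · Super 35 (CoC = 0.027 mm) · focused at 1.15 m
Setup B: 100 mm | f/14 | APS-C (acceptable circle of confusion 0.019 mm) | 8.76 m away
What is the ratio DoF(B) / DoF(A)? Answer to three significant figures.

Setup A: H = 40²/(7.1×0.027) + 40 ≈ 8386.4 mm; DoF = Df − Dn = 1326.40 − 1015.01 ≈ 311.39 mm.
Setup B: H = 100²/(14×0.019) + 100 ≈ 37694.0 mm; DoF = Df − Dn = 11381.9 − 7119.9 ≈ 4262.0 mm.
Ratio = 4262.0 / 311.39 ≈ 13.7.

13.7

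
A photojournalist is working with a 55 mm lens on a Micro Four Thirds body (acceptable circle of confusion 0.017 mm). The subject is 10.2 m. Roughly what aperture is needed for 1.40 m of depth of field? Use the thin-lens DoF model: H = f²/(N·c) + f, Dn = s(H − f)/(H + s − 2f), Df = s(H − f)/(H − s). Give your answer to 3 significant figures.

f/1.20

Write h = H − f = f²/(N·c). The thin-lens limits are Dn = s·h/(h + (s−f)) and Df = s·h/(h − (s−f)), so DoF = Df − Dn = 2·s·(s−f)·h / (h² − (s−f)²).
That is a quadratic in h: DoF·h² − 2·s·(s−f)·h − DoF·(s−f)² = 0 ⇒ h = (s−f)·(s + √(s² + DoF²)) / DoF = 10145 × (10200 + √(10200² + 1400²)) / 1400 = 10145 × (10200 + 10295.6) / 1400 ≈ 148520 mm.
Then N = f²/(c·h) = 55² / (0.017 × 148520) = 3025 / 2524.8 ≈ 1.20.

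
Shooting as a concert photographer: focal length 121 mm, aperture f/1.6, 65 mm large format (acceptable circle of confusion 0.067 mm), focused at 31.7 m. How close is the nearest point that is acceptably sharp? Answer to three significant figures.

Hyperfocal distance H = f²/(N·c) + f = 121²/(1.6 × 0.067) + 121 = 14641/0.1072 + 121 ≈ 136697.5 mm ≈ 136.7 m.
Near limit Dn = s·(H − f)/(H + s − 2f) = 31700 × (136697.5 − 121) / (136697.5 + 31700 − 2 × 121) = 31700 × 136576.5 / 168155.5 ≈ 25747 mm ≈ 25.7 m.

25.7 m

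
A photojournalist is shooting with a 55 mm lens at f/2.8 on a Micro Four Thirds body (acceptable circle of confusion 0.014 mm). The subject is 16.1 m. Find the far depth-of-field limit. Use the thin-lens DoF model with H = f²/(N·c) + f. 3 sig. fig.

20.3 m

Hyperfocal distance H = f²/(N·c) + f = 55²/(2.8 × 0.014) + 55 = 3025/0.0392 + 55 ≈ 77223.4 mm ≈ 77.22 m.
Far limit Df = s·(H − f)/(H − s) = 16100 × (77223.4 − 55) / (77223.4 − 16100) = 16100 × 77168.4 / 61123.4 ≈ 20326 mm ≈ 20.3 m.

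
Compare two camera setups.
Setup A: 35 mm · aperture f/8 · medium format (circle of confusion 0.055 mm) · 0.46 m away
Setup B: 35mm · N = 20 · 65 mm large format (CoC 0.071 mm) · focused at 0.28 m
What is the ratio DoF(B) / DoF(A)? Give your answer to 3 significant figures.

1.20

Setup A: H = 35²/(8×0.055) + 35 ≈ 2819.1 mm; DoF = Df − Dn = 542.87 − 399.08 ≈ 143.79 mm.
Setup B: H = 35²/(20×0.071) + 35 ≈ 897.7 mm; DoF = Df − Dn = 391.06 − 218.07 ≈ 172.99 mm.
Ratio = 172.99 / 143.79 ≈ 1.20.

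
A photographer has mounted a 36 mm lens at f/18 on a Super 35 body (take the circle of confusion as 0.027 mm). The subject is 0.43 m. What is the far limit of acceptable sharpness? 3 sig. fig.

Hyperfocal distance H = f²/(N·c) + f = 36²/(18 × 0.027) + 36 = 1296/0.486 + 36 ≈ 2702.7 mm ≈ 2.703 m.
Far limit Df = s·(H − f)/(H − s) = 430 × (2702.7 − 36) / (2702.7 − 430) = 430 × 2666.7 / 2272.7 ≈ 504.55 mm ≈ 0.505 m.

0.505 m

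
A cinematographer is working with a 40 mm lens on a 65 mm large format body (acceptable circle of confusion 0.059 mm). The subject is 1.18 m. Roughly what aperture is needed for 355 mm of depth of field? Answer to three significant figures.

Write h = H − f = f²/(N·c). The thin-lens limits are Dn = s·h/(h + (s−f)) and Df = s·h/(h − (s−f)), so DoF = Df − Dn = 2·s·(s−f)·h / (h² − (s−f)²).
That is a quadratic in h: DoF·h² − 2·s·(s−f)·h − DoF·(s−f)² = 0 ⇒ h = (s−f)·(s + √(s² + DoF²)) / DoF = 1140 × (1180 + √(1180² + 355²)) / 355 = 1140 × (1180 + 1232.24) / 355 ≈ 7746.4 mm.
Then N = f²/(c·h) = 40² / (0.059 × 7746.4) = 1600 / 457.04 ≈ 3.50.

f/3.50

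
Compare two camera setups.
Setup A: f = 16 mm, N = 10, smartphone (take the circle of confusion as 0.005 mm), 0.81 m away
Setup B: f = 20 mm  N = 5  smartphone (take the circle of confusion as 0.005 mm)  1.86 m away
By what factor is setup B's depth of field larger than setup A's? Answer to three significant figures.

Setup A: H = 16²/(10×0.005) + 16 ≈ 5136.0 mm; DoF = Df − Dn = 958.67 − 701.25 ≈ 257.42 mm.
Setup B: H = 20²/(5×0.005) + 20 ≈ 16020.0 mm; DoF = Df − Dn = 2101.69 − 1668.16 ≈ 433.53 mm.
Ratio = 433.53 / 257.42 ≈ 1.68.

1.68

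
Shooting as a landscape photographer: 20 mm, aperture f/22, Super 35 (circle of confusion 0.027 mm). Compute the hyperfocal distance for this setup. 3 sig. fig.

Hyperfocal distance H = f²/(N·c) + f = 20²/(22 × 0.027) + 20 = 400/0.594 + 20 ≈ 693.4 mm ≈ 0.693 m.

0.693 m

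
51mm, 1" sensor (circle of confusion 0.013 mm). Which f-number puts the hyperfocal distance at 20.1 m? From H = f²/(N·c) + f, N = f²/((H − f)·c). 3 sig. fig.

Rearrange H = f²/(N·c) + f for N: N = f² / ((H − f)·c).
N = 51² / ((20100 − 51) × 0.013) = 2601 / 260.6 ≈ 9.98.

f/9.98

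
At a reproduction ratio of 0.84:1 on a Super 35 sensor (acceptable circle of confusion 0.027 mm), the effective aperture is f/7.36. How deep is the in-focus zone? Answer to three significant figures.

0.563 mm

At magnification m, DoF ≈ 2·N_eff·c/m² = 2 × 7.36 × 0.027 / 0.84² = 0.3974 / 0.7056 ≈ 0.563 mm.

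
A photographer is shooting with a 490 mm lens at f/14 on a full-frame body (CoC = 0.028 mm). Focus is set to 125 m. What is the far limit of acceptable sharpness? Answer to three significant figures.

Hyperfocal distance H = f²/(N·c) + f = 490²/(14 × 0.028) + 490 = 240100/0.392 + 490 ≈ 612990.0 mm ≈ 613.0 m.
Far limit Df = s·(H − f)/(H − s) = 125000 × (612990.0 − 490) / (612990.0 − 125000) = 125000 × 612500.0 / 487990.0 ≈ 156894 mm ≈ 157 m.

157 m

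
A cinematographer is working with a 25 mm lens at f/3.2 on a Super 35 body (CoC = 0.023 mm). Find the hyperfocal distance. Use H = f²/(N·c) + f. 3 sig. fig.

Hyperfocal distance H = f²/(N·c) + f = 25²/(3.2 × 0.023) + 25 = 625/0.0736 + 25 ≈ 8516.8 mm ≈ 8.52 m.

8.52 m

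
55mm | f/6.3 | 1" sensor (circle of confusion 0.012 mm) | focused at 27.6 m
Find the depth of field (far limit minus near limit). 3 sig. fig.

72.2 m

Hyperfocal distance H = f²/(N·c) + f = 55²/(6.3 × 0.012) + 55 = 3025/0.0756 + 55 ≈ 40068.2 mm ≈ 40.07 m.
Near limit Dn = s·(H − f)/(H + s − 2f) = 27600 × (40068.2 − 55) / (40068.2 + 27600 − 2 × 55) = 27600 × 40013.2 / 67558.2 ≈ 16347 mm.
Far limit Df = s·(H − f)/(H − s) = 27600 × (40068.2 − 55) / (40068.2 − 27600) = 27600 × 40013.2 / 12468.2 ≈ 88574 mm.
Depth of field = Df − Dn = 88574 − 16347 ≈ 72227 mm ≈ 72.2 m.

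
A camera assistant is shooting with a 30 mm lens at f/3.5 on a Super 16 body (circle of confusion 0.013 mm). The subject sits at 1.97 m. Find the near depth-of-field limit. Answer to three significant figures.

Hyperfocal distance H = f²/(N·c) + f = 30²/(3.5 × 0.013) + 30 = 900/0.0455 + 30 ≈ 19810.2 mm ≈ 19.81 m.
Near limit Dn = s·(H − f)/(H + s − 2f) = 1970 × (19810.2 − 30) / (19810.2 + 1970 − 2 × 30) = 1970 × 19780.2 / 21720.2 ≈ 1794.0 mm ≈ 1.79 m.

1.79 m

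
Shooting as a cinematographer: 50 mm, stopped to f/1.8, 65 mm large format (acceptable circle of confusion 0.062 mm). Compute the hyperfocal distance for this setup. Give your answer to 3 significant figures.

22.5 m

Hyperfocal distance H = f²/(N·c) + f = 50²/(1.8 × 0.062) + 50 = 2500/0.1116 + 50 ≈ 22451.4 mm ≈ 22.5 m.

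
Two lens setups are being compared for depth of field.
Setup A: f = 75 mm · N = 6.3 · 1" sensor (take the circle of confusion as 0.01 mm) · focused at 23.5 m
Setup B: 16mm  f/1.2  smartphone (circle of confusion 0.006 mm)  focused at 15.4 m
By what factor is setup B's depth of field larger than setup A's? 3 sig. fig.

Setup A: H = 75²/(6.3×0.01) + 75 ≈ 89360.7 mm; DoF = Df − Dn = 31858 − 18616 ≈ 13242 mm.
Setup B: H = 16²/(1.2×0.006) + 16 ≈ 35571.6 mm; DoF = Df − Dn = 27145 − 10749 ≈ 16396 mm.
Ratio = 16396 / 13242 ≈ 1.24.

1.24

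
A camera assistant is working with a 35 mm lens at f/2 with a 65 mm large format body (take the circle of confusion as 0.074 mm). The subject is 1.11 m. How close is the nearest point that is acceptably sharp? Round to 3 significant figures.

Hyperfocal distance H = f²/(N·c) + f = 35²/(2 × 0.074) + 35 = 1225/0.148 + 35 ≈ 8312.0 mm ≈ 8.312 m.
Near limit Dn = s·(H − f)/(H + s − 2f) = 1110 × (8312.0 − 35) / (8312.0 + 1110 − 2 × 35) = 1110 × 8277.0 / 9352.0 ≈ 982.41 mm ≈ 0.982 m.

0.982 m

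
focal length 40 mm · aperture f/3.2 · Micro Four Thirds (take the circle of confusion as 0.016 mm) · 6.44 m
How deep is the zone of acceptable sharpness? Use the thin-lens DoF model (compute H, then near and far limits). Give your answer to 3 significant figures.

Hyperfocal distance H = f²/(N·c) + f = 40²/(3.2 × 0.016) + 40 = 1600/0.0512 + 40 ≈ 31290.0 mm ≈ 31.29 m.
Near limit Dn = s·(H − f)/(H + s − 2f) = 6440 × (31290.0 − 40) / (31290.0 + 6440 − 2 × 40) = 6440 × 31250.0 / 37650.0 ≈ 5345.3 mm.
Far limit Df = s·(H − f)/(H − s) = 6440 × (31290.0 − 40) / (31290.0 − 6440) = 6440 × 31250.0 / 24850.0 ≈ 8098.6 mm.
Depth of field = Df − Dn = 8098.6 − 5345.3 ≈ 2753.3 mm ≈ 2.75 m.

2.75 m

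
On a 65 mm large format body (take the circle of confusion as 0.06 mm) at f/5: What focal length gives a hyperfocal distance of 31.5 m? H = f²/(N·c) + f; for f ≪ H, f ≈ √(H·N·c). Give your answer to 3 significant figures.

97.1 mm

From H = f²/(N·c) + f, with f ≪ H: f ≈ √(H·N·c) = √(31500 × 5 × 0.06) = √9450.0 ≈ 97.21 mm.
Exact: f² + N·c·f − N·c·H = 0 ⇒ f = (−N·c + √((N·c)² + 4·N·c·H))/2 = (−0.3 + √37800)/2 ≈ 97.061 mm ≈ 97.1 mm.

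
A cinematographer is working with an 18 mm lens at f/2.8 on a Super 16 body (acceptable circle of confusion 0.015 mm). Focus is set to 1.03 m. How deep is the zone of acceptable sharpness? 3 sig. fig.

Hyperfocal distance H = f²/(N·c) + f = 18²/(2.8 × 0.015) + 18 = 324/0.042 + 18 ≈ 7732.3 mm ≈ 7.732 m.
Near limit Dn = s·(H − f)/(H + s − 2f) = 1030 × (7732.3 − 18) / (7732.3 + 1030 − 2 × 18) = 1030 × 7714.3 / 8726.3 ≈ 910.55 mm.
Far limit Df = s·(H − f)/(H − s) = 1030 × (7732.3 − 18) / (7732.3 − 1030) = 1030 × 7714.3 / 6702.3 ≈ 1185.52 mm.
Depth of field = Df − Dn = 1185.52 − 910.55 ≈ 274.97 mm.

275 mm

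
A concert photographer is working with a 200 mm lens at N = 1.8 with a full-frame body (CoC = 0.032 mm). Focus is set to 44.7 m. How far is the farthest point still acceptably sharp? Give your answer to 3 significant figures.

47.8 m

Hyperfocal distance H = f²/(N·c) + f = 200²/(1.8 × 0.032) + 200 = 40000/0.0576 + 200 ≈ 694644.4 mm ≈ 694.6 m.
Far limit Df = s·(H − f)/(H − s) = 44700 × (694644.4 − 200) / (694644.4 − 44700) = 44700 × 694444.4 / 649944.4 ≈ 47760 mm ≈ 47.8 m.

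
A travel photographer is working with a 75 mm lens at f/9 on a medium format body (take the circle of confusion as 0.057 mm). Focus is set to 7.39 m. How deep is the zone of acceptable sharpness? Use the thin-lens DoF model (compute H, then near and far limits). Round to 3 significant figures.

Hyperfocal distance H = f²/(N·c) + f = 75²/(9 × 0.057) + 75 = 5625/0.513 + 75 ≈ 11039.9 mm ≈ 11.04 m.
Near limit Dn = s·(H − f)/(H + s − 2f) = 7390 × (11039.9 − 75) / (11039.9 + 7390 − 2 × 75) = 7390 × 10964.9 / 18279.9 ≈ 4433 mm.
Far limit Df = s·(H − f)/(H − s) = 7390 × (11039.9 − 75) / (11039.9 − 7390) = 7390 × 10964.9 / 3649.9 ≈ 22201 mm.
Depth of field = Df − Dn = 22201 − 4433 ≈ 17768 mm ≈ 17.8 m.

17.8 m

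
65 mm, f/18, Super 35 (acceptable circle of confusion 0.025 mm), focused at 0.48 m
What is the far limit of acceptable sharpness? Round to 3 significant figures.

Hyperfocal distance H = f²/(N·c) + f = 65²/(18 × 0.025) + 65 = 4225/0.45 + 65 ≈ 9453.9 mm ≈ 9.454 m.
Far limit Df = s·(H − f)/(H − s) = 480 × (9453.9 − 65) / (9453.9 − 480) = 480 × 9388.9 / 8973.9 ≈ 502.20 mm ≈ 0.502 m.

0.502 m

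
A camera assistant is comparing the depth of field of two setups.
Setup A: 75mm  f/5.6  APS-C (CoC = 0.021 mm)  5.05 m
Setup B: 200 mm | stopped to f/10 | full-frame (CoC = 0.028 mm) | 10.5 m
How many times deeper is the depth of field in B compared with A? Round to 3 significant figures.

Setup A: H = 75²/(5.6×0.021) + 75 ≈ 47906.6 mm; DoF = Df − Dn = 5636.2 − 4574.2 ≈ 1062.0 mm.
Setup B: H = 200²/(10×0.028) + 200 ≈ 143057.1 mm; DoF = Df − Dn = 11315.9 − 9793.9 ≈ 1522.0 mm.
Ratio = 1522.0 / 1062.0 ≈ 1.43.

1.43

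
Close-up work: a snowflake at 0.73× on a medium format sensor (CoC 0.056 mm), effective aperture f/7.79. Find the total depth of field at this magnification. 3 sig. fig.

1.64 mm

At magnification m, DoF ≈ 2·N_eff·c/m² = 2 × 7.79 × 0.056 / 0.73² = 0.8725 / 0.5329 ≈ 1.64 mm.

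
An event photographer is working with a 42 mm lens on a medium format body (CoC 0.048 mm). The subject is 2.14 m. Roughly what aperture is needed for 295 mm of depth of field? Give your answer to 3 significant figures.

Write h = H − f = f²/(N·c). The thin-lens limits are Dn = s·h/(h + (s−f)) and Df = s·h/(h − (s−f)), so DoF = Df − Dn = 2·s·(s−f)·h / (h² − (s−f)²).
That is a quadratic in h: DoF·h² − 2·s·(s−f)·h − DoF·(s−f)² = 0 ⇒ h = (s−f)·(s + √(s² + DoF²)) / DoF = 2098 × (2140 + √(2140² + 295²)) / 295 = 2098 × (2140 + 2160.24) / 295 ≈ 30583 mm.
Then N = f²/(c·h) = 42² / (0.048 × 30583) = 1764 / 1468.0 ≈ 1.20.

f/1.20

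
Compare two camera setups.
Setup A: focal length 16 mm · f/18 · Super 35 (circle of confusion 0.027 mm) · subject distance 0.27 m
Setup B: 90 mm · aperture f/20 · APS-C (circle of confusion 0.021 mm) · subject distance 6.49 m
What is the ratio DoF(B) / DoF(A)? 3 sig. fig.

Setup A: H = 16²/(18×0.027) + 16 ≈ 542.7 mm; DoF = Df − Dn = 521.44 − 182.16 ≈ 339.28 mm.
Setup B: H = 90²/(20×0.021) + 90 ≈ 19375.7 mm; DoF = Df − Dn = 9713.4 − 4872.9 ≈ 4840.5 mm.
Ratio = 4840.5 / 339.28 ≈ 14.3.

14.3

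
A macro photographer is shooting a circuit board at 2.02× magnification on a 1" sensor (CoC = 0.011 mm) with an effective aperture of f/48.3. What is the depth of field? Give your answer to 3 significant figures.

At magnification m, DoF ≈ 2·N_eff·c/m² = 2 × 48.3 × 0.011 / 2.02² = 1.063 / 4.08 ≈ 0.26 mm.

0.260 mm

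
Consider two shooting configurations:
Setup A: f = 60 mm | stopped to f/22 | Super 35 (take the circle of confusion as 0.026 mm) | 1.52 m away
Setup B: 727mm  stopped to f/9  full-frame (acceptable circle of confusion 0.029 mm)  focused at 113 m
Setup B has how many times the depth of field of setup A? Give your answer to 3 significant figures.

16.9

Setup A: H = 60²/(22×0.026) + 60 ≈ 6353.7 mm; DoF = Df − Dn = 1979.11 − 1233.79 ≈ 745.32 mm.
Setup B: H = 727²/(9×0.029) + 727 ≈ 2025742.3 mm; DoF = Df − Dn = 119633 − 107064 ≈ 12569 mm.
Ratio = 12569 / 745.32 ≈ 16.9.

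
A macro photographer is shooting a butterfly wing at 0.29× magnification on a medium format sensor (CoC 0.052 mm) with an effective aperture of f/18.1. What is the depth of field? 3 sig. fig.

22.4 mm

At magnification m, DoF ≈ 2·N_eff·c/m² = 2 × 18.1 × 0.052 / 0.29² = 1.882 / 0.0841 ≈ 22.4 mm.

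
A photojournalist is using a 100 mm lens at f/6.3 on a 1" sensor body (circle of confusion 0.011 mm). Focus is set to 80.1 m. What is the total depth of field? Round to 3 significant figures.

128 m

Hyperfocal distance H = f²/(N·c) + f = 100²/(6.3 × 0.011) + 100 = 10000/0.0693 + 100 ≈ 144400.1 mm ≈ 144.4 m.
Near limit Dn = s·(H − f)/(H + s − 2f) = 80100 × (144400.1 − 100) / (144400.1 + 80100 − 2 × 100) = 80100 × 144300.1 / 224300.1 ≈ 51531 mm.
Far limit Df = s·(H − f)/(H − s) = 80100 × (144400.1 − 100) / (144400.1 − 80100) = 80100 × 144300.1 / 64300.1 ≈ 179758 mm.
Depth of field = Df − Dn = 179758 − 51531 ≈ 128227 mm ≈ 128 m.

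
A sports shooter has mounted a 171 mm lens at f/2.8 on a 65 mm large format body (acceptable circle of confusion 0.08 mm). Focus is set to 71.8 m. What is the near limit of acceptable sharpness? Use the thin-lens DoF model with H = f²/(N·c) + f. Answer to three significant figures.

Hyperfocal distance H = f²/(N·c) + f = 171²/(2.8 × 0.08) + 171 = 29241/0.224 + 171 ≈ 130711.2 mm ≈ 130.7 m.
Near limit Dn = s·(H − f)/(H + s − 2f) = 71800 × (130711.2 − 171) / (130711.2 + 71800 − 2 × 171) = 71800 × 130540.2 / 202169.2 ≈ 46361 mm ≈ 46.4 m.

46.4 m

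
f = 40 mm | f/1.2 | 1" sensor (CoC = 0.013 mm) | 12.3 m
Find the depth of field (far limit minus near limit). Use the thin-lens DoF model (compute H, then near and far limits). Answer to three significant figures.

2.98 m

Hyperfocal distance H = f²/(N·c) + f = 40²/(1.2 × 0.013) + 40 = 1600/0.0156 + 40 ≈ 102604.1 mm ≈ 102.6 m.
Near limit Dn = s·(H − f)/(H + s − 2f) = 12300 × (102604.1 − 40) / (102604.1 + 12300 − 2 × 40) = 12300 × 102564.1 / 114824.1 ≈ 10986.7 mm.
Far limit Df = s·(H − f)/(H − s) = 12300 × (102604.1 − 40) / (102604.1 − 12300) = 12300 × 102564.1 / 90304.1 ≈ 13969.9 mm.
Depth of field = Df − Dn = 13969.9 − 10986.7 ≈ 2983.2 mm ≈ 2.98 m.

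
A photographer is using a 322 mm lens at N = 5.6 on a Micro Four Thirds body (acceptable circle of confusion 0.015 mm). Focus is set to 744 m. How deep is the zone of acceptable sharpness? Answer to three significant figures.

Hyperfocal distance H = f²/(N·c) + f = 322²/(5.6 × 0.015) + 322 = 103684/0.084 + 322 ≈ 1234655.3 mm ≈ 1235 m.
Near limit Dn = s·(H − f)/(H + s − 2f) = 744000 × (1234655.3 − 322) / (1234655.3 + 744000 − 2 × 322) = 744000 × 1234333.3 / 1978011.3 ≈ 464276 mm.
Far limit Df = s·(H − f)/(H − s) = 744000 × (1234655.3 − 322) / (1234655.3 − 744000) = 744000 × 1234333.3 / 490655.3 ≈ 1871668 mm.
Depth of field = Df − Dn = 1871668 − 464276 ≈ 1407392 mm ≈ 1410 m.

1410 m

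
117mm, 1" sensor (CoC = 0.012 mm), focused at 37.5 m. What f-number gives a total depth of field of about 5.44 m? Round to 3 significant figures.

f/2.20

Write h = H − f = f²/(N·c). The thin-lens limits are Dn = s·h/(h + (s−f)) and Df = s·h/(h − (s−f)), so DoF = Df − Dn = 2·s·(s−f)·h / (h² − (s−f)²).
That is a quadratic in h: DoF·h² − 2·s·(s−f)·h − DoF·(s−f)² = 0 ⇒ h = (s−f)·(s + √(s² + DoF²)) / DoF = 37383 × (37500 + √(37500² + 5440²)) / 5440 = 37383 × (37500 + 37892.5) / 5440 ≈ 518088 mm.
Then N = f²/(c·h) = 117² / (0.012 × 518088) = 13689 / 6217.1 ≈ 2.20.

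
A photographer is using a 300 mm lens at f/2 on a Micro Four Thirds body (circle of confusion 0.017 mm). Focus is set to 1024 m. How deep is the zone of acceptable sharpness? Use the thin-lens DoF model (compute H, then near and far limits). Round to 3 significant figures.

931 m

Hyperfocal distance H = f²/(N·c) + f = 300²/(2 × 0.017) + 300 = 90000/0.034 + 300 ≈ 2647358.8 mm ≈ 2647 m.
Near limit Dn = s·(H − f)/(H + s − 2f) = 1024000 × (2647358.8 − 300) / (2647358.8 + 1024000 − 2 × 300) = 1024000 × 2647058.8 / 3670758.8 ≈ 738427 mm.
Far limit Df = s·(H − f)/(H − s) = 1024000 × (2647358.8 − 300) / (2647358.8 − 1024000) = 1024000 × 2647058.8 / 1623358.8 ≈ 1669741 mm.
Depth of field = Df − Dn = 1669741 − 738427 ≈ 931314 mm ≈ 931 m.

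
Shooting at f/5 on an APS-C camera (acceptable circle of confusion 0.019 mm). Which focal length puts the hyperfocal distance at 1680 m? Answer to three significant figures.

399 mm

From H = f²/(N·c) + f, with f ≪ H: f ≈ √(H·N·c) = √(1680000 × 5 × 0.019) = √159600 ≈ 399.5 mm.
Exact: f² + N·c·f − N·c·H = 0 ⇒ f = (−N·c + √((N·c)² + 4·N·c·H))/2 = (−0.095 + √638400)/2 ≈ 399.45 mm ≈ 399 mm.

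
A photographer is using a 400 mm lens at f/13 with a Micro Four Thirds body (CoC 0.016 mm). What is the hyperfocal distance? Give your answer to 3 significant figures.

770 m

Hyperfocal distance H = f²/(N·c) + f = 400²/(13 × 0.016) + 400 = 160000/0.208 + 400 ≈ 769630.8 mm ≈ 770 m.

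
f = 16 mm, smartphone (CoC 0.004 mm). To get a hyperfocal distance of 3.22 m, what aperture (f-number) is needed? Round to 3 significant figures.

f/20

Rearrange H = f²/(N·c) + f for N: N = f² / ((H − f)·c).
N = 16² / ((3220 − 16) × 0.004) = 256 / 12.82 ≈ 20.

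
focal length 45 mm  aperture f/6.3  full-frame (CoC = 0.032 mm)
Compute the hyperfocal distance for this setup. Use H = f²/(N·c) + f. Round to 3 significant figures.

10.1 m

Hyperfocal distance H = f²/(N·c) + f = 45²/(6.3 × 0.032) + 45 = 2025/0.2016 + 45 ≈ 10089.6 mm ≈ 10.1 m.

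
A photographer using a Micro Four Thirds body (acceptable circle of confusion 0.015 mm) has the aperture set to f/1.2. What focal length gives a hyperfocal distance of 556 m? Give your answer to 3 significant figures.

From H = f²/(N·c) + f, with f ≪ H: f ≈ √(H·N·c) = √(556000 × 1.2 × 0.015) = √10008 ≈ 100.0 mm.
The +f correction barely moves this — solving exactly, f² + N·c·f − N·c·H = 0 ⇒ f = (−N·c + √((N·c)² + 4·N·c·H))/2 = (−0.018 + √40032)/2 ≈ 100.03 mm, so f ≈ 100 mm.

100 mm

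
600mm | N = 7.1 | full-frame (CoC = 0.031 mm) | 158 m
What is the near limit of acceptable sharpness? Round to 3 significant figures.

Hyperfocal distance H = f²/(N·c) + f = 600²/(7.1 × 0.031) + 600 = 360000/0.2201 + 600 ≈ 1636220.2 mm ≈ 1636 m.
Near limit Dn = s·(H − f)/(H + s − 2f) = 158000 × (1636220.2 − 600) / (1636220.2 + 158000 − 2 × 600) = 158000 × 1635620.2 / 1793020.2 ≈ 144130 mm ≈ 144 m.

144 m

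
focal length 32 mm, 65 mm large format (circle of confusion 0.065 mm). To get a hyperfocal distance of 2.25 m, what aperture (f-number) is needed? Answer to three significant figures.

Rearrange H = f²/(N·c) + f for N: N = f² / ((H − f)·c).
N = 32² / ((2250 − 32) × 0.065) = 1024 / 144.2 ≈ 7.10.

f/7.10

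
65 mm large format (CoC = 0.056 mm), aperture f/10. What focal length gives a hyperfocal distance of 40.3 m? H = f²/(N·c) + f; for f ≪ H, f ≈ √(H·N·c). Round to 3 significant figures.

150 mm

From H = f²/(N·c) + f, with f ≪ H: f ≈ √(H·N·c) = √(40300 × 10 × 0.056) = √22568 ≈ 150.2 mm.
The +f correction barely moves this — solving exactly, f² + N·c·f − N·c·H = 0 ⇒ f = (−N·c + √((N·c)² + 4·N·c·H))/2 = (−0.56 + √90272)/2 ≈ 149.95 mm, so f ≈ 150 mm.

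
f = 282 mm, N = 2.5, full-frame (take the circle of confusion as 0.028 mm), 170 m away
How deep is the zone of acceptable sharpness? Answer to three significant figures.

52.0 m

Hyperfocal distance H = f²/(N·c) + f = 282²/(2.5 × 0.028) + 282 = 79524/0.07 + 282 ≈ 1136339.1 mm ≈ 1136 m.
Near limit Dn = s·(H − f)/(H + s − 2f) = 170000 × (1136339.1 − 282) / (1136339.1 + 170000 − 2 × 282) = 170000 × 1136057.1 / 1305775.1 ≈ 147904 mm.
Far limit Df = s·(H − f)/(H − s) = 170000 × (1136339.1 − 282) / (1136339.1 − 170000) = 170000 × 1136057.1 / 966339.1 ≈ 199857 mm.
Depth of field = Df − Dn = 199857 − 147904 ≈ 51953 mm ≈ 52.0 m.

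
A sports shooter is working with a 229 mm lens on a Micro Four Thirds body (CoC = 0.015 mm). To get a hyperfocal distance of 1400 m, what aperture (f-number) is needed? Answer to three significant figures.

Rearrange H = f²/(N·c) + f for N: N = f² / ((H − f)·c).
N = 229² / ((1400000 − 229) × 0.015) = 52441 / 20997 ≈ 2.50.

f/2.50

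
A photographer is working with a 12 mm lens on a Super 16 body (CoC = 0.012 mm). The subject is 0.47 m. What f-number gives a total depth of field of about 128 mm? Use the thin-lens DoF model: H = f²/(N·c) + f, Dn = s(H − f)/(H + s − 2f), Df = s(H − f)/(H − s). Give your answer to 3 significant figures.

f/3.50

Write h = H − f = f²/(N·c). The thin-lens limits are Dn = s·h/(h + (s−f)) and Df = s·h/(h − (s−f)), so DoF = Df − Dn = 2·s·(s−f)·h / (h² − (s−f)²).
That is a quadratic in h: DoF·h² − 2·s·(s−f)·h − DoF·(s−f)² = 0 ⇒ h = (s−f)·(s + √(s² + DoF²)) / DoF = 458 × (470 + √(470² + 128²)) / 128 = 458 × (470 + 487.118) / 128 ≈ 3424.7 mm.
Then N = f²/(c·h) = 12² / (0.012 × 3424.7) = 144 / 41.096 ≈ 3.50.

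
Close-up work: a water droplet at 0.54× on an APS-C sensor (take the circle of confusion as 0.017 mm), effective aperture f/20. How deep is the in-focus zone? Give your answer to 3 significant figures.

At magnification m, DoF ≈ 2·N_eff·c/m² = 2 × 20 × 0.017 / 0.54² = 0.68 / 0.2916 ≈ 2.33 mm.

2.33 mm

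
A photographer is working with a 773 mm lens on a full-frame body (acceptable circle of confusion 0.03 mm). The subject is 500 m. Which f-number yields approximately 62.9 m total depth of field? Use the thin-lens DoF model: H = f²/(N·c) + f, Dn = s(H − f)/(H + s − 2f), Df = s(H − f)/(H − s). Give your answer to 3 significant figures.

f/2.50

Write h = H − f = f²/(N·c). The thin-lens limits are Dn = s·h/(h + (s−f)) and Df = s·h/(h − (s−f)), so DoF = Df − Dn = 2·s·(s−f)·h / (h² − (s−f)²).
That is a quadratic in h: DoF·h² − 2·s·(s−f)·h − DoF·(s−f)² = 0 ⇒ h = (s−f)·(s + √(s² + DoF²)) / DoF = 499227 × (500000 + √(500000² + 62900²)) / 62900 = 499227 × (500000 + 503941) / 62900 ≈ 7968114 mm.
Then N = f²/(c·h) = 773² / (0.03 × 7968114) = 597529 / 239043 ≈ 2.50.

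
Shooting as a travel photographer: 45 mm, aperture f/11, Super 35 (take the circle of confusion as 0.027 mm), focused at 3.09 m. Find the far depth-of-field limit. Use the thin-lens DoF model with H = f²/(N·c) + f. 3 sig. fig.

5.58 m

Hyperfocal distance H = f²/(N·c) + f = 45²/(11 × 0.027) + 45 = 2025/0.297 + 45 ≈ 6863.2 mm ≈ 6.863 m.
Far limit Df = s·(H − f)/(H − s) = 3090 × (6863.2 − 45) / (6863.2 − 3090) = 3090 × 6818.2 / 3773.2 ≈ 5583.7 mm ≈ 5.58 m.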